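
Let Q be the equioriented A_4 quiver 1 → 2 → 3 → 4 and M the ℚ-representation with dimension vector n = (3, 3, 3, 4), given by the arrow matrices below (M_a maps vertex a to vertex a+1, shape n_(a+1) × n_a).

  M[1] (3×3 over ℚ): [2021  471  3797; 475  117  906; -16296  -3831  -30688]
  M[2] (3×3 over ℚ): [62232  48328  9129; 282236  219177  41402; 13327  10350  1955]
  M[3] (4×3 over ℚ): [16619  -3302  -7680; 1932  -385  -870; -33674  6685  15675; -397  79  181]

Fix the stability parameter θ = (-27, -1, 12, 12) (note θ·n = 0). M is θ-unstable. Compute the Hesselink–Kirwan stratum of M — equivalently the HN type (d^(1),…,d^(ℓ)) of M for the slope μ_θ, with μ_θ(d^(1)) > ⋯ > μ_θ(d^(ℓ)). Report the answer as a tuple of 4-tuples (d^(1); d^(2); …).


Via rank(M_{q-1}∘⋯∘M_p): M ≅ I[1,4]^3, I[4,4].
μ_θ-semistable layers: μ^(1)=12; μ^(2)=-1; μ^(3)=-27

((0, 0, 3, 4); (0, 3, 0, 0); (3, 0, 0, 0))


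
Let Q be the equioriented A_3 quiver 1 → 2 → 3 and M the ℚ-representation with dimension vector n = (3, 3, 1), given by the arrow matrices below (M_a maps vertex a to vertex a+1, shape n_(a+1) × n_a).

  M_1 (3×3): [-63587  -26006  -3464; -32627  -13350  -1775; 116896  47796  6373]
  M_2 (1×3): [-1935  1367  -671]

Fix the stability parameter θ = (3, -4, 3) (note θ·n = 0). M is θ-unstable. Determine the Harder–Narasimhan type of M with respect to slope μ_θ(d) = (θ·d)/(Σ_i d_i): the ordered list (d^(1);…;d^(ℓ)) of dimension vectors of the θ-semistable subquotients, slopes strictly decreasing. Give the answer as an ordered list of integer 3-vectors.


Barcode: M ≅ I[1,2]^2, I[1,3]. HN layers by μ_θ (2 steps, strictly decreasing):
  μ^(1)=3; μ^(2)=-1/2

((0, 0, 1); (3, 3, 0))


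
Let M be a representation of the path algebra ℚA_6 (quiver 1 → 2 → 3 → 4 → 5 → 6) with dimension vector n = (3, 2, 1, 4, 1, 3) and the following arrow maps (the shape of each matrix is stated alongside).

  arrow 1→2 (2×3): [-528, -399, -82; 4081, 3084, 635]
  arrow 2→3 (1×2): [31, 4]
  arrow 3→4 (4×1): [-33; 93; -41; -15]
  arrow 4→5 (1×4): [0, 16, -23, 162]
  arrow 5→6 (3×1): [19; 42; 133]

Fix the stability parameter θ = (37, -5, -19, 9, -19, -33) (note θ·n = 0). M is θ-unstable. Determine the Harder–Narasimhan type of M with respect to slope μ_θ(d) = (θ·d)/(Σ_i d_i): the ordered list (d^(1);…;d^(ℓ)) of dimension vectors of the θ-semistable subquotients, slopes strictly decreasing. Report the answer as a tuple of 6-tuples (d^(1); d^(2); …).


Via rank(M_{q-1}∘⋯∘M_p): M ≅ I[1,1], I[1,2], I[1,6], I[4,4]^3, I[6,6]^2.
μ_θ-semistable layers: μ^(1)=37; μ^(2)=16; μ^(3)=9; μ^(4)=-5; μ^(5)=-33

((1, 0, 0, 0, 0, 0); (1, 1, 0, 0, 0, 0); (0, 0, 0, 3, 0, 0); (1, 1, 1, 1, 1, 1); (0, 0, 0, 0, 0, 2))


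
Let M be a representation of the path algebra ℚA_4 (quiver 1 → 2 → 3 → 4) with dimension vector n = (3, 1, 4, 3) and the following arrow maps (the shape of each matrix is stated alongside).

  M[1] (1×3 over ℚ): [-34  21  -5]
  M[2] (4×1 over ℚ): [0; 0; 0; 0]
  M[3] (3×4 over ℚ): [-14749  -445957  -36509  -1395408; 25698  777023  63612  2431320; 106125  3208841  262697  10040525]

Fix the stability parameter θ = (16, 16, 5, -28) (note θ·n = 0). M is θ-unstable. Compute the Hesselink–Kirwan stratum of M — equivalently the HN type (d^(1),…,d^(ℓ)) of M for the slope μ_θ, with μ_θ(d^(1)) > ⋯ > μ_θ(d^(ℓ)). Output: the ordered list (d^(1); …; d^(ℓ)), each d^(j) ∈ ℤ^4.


Interval decomposition of M: I[1,1]^2, I[1,2], I[3,3], I[3,4]^3.
HN type (ℓ=3): μ^(1)=16; μ^(2)=5; μ^(3)=-23/2

((3, 1, 0, 0); (0, 0, 1, 0); (0, 0, 3, 3))


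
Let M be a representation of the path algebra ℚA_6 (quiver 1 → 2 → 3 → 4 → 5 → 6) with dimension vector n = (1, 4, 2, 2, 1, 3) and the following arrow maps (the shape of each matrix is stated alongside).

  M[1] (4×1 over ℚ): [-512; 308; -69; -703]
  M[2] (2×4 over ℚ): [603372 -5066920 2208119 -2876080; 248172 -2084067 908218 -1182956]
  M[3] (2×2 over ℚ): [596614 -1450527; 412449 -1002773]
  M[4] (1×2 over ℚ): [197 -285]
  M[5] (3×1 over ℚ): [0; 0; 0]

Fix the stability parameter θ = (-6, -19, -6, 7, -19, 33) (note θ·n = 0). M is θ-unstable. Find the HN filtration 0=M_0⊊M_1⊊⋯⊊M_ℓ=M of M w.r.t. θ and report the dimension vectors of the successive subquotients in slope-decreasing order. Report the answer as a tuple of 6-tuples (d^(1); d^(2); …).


Via rank(M_{q-1}∘⋯∘M_p): M ≅ I[1,5], I[2,2]^2, I[2,4], I[6,6]^3.
μ_θ-semistable layers: μ^(1)=33; μ^(2)=7; μ^(3)=-6; μ^(4)=-25/2; μ^(5)=-19

((0, 0, 0, 0, 0, 3); (0, 0, 0, 1, 0, 0); (0, 0, 2, 1, 1, 0); (1, 1, 0, 0, 0, 0); (0, 3, 0, 0, 0, 0))


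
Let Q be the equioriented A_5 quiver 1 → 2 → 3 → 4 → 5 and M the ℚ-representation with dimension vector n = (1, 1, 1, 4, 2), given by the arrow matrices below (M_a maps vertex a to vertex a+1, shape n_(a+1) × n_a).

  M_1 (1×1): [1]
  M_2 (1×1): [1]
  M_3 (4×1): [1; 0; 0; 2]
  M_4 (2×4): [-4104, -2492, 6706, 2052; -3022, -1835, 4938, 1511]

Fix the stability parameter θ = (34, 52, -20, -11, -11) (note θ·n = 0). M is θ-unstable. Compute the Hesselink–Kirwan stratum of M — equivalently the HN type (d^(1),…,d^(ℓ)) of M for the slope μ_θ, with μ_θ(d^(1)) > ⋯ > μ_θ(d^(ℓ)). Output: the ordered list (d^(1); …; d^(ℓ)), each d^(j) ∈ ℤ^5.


Barcode: M ≅ I[1,4], I[4,4], I[4,5]^2. HN layers by μ_θ (2 steps, strictly decreasing):
  μ^(1)=55/4; μ^(2)=-11

((1, 1, 1, 1, 0); (0, 0, 0, 3, 2))


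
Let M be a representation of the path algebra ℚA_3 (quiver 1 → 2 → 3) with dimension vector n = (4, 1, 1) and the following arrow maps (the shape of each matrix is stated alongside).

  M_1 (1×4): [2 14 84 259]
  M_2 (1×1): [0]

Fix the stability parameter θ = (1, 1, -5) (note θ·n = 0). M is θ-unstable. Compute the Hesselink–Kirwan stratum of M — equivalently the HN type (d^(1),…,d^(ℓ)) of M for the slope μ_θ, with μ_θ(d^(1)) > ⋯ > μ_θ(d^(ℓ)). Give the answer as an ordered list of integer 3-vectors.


Barcode: M ≅ I[1,1]^3, I[1,2], I[3,3]. HN layers by μ_θ (2 steps, strictly decreasing):
  μ^(1)=1; μ^(2)=-5

((4, 1, 0); (0, 0, 1))


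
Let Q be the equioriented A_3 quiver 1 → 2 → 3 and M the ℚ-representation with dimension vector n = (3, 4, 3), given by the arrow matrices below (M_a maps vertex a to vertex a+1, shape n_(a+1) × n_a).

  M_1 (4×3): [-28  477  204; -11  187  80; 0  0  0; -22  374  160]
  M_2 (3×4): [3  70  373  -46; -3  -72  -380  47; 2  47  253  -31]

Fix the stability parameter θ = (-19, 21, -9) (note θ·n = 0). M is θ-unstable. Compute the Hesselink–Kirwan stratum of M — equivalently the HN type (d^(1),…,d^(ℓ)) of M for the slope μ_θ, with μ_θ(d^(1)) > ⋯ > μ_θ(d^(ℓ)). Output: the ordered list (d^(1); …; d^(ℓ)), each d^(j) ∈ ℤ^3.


Via rank(M_{q-1}∘⋯∘M_p): M ≅ I[1,1], I[1,3]^2, I[2,2], I[2,3].
μ_θ-semistable layers: μ^(1)=21; μ^(2)=6; μ^(3)=-19

((0, 1, 0); (0, 3, 3); (3, 0, 0))


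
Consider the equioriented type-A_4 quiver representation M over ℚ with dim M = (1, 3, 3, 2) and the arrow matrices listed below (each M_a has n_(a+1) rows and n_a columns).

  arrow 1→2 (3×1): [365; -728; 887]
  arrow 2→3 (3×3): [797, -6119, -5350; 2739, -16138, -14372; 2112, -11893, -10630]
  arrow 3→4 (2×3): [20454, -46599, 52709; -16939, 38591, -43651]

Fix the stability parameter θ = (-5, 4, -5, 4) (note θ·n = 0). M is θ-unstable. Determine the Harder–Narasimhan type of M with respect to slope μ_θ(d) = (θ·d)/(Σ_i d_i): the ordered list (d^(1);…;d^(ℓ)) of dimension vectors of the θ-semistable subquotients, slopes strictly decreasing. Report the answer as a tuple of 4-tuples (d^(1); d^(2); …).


Interval decomposition of M: I[1,4], I[2,3], I[2,4].
HN type (ℓ=3): μ^(1)=4; μ^(2)=-1/2; μ^(3)=-5

((0, 0, 0, 2); (0, 3, 3, 0); (1, 0, 0, 0))


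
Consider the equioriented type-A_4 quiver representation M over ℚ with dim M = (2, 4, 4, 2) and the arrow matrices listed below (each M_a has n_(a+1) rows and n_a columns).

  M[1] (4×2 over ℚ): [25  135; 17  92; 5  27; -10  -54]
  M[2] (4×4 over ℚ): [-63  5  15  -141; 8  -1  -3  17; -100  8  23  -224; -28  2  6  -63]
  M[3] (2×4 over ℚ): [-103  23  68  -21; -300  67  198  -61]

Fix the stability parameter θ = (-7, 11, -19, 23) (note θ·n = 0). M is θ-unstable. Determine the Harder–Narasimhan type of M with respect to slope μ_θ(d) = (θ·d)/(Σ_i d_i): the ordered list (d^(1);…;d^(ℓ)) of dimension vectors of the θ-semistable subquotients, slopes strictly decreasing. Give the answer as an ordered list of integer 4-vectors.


Barcode: M ≅ I[1,4]^2, I[2,3]^2. HN layers by μ_θ (3 steps, strictly decreasing):
  μ^(1)=23; μ^(2)=-4; μ^(3)=-7

((0, 0, 0, 2); (0, 4, 4, 0); (2, 0, 0, 0))


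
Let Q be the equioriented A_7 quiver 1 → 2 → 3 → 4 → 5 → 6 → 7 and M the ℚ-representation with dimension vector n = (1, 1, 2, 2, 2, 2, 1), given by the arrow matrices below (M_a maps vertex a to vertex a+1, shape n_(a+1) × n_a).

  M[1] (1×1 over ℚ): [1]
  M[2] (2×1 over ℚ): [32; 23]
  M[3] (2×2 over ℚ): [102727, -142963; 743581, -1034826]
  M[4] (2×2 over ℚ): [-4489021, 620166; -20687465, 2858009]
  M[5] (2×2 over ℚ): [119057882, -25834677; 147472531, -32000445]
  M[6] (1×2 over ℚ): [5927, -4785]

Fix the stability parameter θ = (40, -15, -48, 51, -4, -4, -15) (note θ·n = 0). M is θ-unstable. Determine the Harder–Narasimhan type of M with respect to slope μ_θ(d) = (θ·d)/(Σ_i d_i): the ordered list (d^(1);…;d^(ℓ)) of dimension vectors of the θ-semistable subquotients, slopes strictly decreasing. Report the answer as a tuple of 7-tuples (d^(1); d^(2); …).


Barcode: M ≅ I[1,7], I[3,6]. HN layers by μ_θ (4 steps, strictly decreasing):
  μ^(1)=43/3; μ^(2)=7; μ^(3)=-23/3; μ^(4)=-48

((0, 0, 0, 1, 1, 1, 0); (0, 0, 0, 1, 1, 1, 1); (1, 1, 1, 0, 0, 0, 0); (0, 0, 1, 0, 0, 0, 0))


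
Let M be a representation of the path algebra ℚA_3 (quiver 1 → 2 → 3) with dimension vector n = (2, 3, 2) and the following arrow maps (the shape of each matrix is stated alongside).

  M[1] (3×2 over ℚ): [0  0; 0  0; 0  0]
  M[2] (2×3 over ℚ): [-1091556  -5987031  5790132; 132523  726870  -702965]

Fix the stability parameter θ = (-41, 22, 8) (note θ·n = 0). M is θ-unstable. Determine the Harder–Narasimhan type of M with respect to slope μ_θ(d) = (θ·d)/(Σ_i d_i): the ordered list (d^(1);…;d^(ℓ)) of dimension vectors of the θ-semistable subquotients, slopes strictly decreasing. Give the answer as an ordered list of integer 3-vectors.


Via rank(M_{q-1}∘⋯∘M_p): M ≅ I[1,1]^2, I[2,2], I[2,3]^2.
μ_θ-semistable layers: μ^(1)=22; μ^(2)=15; μ^(3)=-41

((0, 1, 0); (0, 2, 2); (2, 0, 0))


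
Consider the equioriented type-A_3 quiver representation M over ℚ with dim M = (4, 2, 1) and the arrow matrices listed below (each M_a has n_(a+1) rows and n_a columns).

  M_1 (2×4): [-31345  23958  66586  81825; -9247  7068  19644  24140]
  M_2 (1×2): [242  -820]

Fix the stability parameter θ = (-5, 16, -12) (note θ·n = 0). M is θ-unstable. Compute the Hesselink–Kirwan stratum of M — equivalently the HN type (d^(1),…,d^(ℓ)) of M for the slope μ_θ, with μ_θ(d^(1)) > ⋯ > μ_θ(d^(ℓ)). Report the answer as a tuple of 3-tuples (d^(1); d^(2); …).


Barcode: M ≅ I[1,1]^2, I[1,2], I[1,3]. HN layers by μ_θ (3 steps, strictly decreasing):
  μ^(1)=16; μ^(2)=2; μ^(3)=-5

((0, 1, 0); (0, 1, 1); (4, 0, 0))


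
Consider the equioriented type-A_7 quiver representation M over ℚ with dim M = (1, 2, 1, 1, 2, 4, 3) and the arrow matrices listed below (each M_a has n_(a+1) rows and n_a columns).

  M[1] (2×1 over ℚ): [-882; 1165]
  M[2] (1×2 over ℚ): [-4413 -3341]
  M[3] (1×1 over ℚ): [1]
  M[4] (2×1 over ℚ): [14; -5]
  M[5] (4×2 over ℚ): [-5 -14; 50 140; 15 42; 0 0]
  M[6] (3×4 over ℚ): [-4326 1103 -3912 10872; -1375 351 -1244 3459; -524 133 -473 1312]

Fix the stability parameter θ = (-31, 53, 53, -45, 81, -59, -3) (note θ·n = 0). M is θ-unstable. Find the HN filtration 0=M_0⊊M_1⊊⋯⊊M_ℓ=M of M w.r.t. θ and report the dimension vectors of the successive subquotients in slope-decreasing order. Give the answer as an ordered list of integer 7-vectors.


Interval decomposition of M: I[1,5], I[2,2], I[5,7], I[6,6], I[6,7]^2.
HN type (ℓ=7): μ^(1)=81; μ^(2)=53; μ^(3)=61/3; μ^(4)=19/3; μ^(5)=-3; μ^(6)=-31; μ^(7)=-59

((0, 0, 0, 0, 1, 0, 0); (0, 1, 0, 0, 0, 0, 0); (0, 1, 1, 1, 0, 0, 0); (0, 0, 0, 0, 1, 1, 1); (0, 0, 0, 0, 0, 0, 2); (1, 0, 0, 0, 0, 0, 0); (0, 0, 0, 0, 0, 3, 0))


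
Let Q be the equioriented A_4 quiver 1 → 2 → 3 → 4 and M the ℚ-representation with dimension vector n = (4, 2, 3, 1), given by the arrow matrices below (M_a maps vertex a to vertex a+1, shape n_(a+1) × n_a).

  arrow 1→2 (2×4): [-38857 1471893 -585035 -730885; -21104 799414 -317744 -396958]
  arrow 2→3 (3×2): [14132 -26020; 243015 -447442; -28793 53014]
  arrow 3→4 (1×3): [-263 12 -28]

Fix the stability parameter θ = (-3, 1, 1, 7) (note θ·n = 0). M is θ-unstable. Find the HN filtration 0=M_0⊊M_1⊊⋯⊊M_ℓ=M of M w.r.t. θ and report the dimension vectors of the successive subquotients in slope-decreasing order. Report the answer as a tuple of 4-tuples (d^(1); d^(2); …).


Via rank(M_{q-1}∘⋯∘M_p): M ≅ I[1,1]^2, I[1,3], I[1,4], I[3,3].
μ_θ-semistable layers: μ^(1)=7; μ^(2)=1; μ^(3)=-3

((0, 0, 0, 1); (0, 2, 3, 0); (4, 0, 0, 0))


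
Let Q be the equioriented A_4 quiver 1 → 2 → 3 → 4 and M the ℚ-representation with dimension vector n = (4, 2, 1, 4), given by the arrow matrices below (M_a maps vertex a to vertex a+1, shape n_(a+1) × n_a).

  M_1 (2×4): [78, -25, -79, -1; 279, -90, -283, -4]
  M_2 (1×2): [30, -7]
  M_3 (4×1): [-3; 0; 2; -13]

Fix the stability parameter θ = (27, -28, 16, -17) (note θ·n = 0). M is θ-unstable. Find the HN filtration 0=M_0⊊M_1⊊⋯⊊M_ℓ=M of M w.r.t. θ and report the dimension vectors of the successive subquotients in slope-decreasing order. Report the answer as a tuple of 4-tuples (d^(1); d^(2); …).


Interval decomposition of M: I[1,1]^2, I[1,2], I[1,4], I[4,4]^3.
HN type (ℓ=3): μ^(1)=27; μ^(2)=-1/2; μ^(3)=-17

((2, 0, 0, 0); (2, 2, 1, 1); (0, 0, 0, 3))


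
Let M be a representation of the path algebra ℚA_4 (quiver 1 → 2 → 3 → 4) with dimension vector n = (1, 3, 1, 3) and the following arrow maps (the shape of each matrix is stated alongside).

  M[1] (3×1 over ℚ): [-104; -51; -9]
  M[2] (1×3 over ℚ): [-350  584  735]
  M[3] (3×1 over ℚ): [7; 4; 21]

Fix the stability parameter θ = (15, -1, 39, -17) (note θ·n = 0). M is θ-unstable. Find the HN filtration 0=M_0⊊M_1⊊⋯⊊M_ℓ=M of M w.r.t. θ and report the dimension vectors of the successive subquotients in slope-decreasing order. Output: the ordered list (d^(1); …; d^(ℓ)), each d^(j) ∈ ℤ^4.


Interval decomposition of M: I[1,4], I[2,2]^2, I[4,4]^2.
HN type (ℓ=4): μ^(1)=11; μ^(2)=7; μ^(3)=-1; μ^(4)=-17

((0, 0, 1, 1); (1, 1, 0, 0); (0, 2, 0, 0); (0, 0, 0, 2))


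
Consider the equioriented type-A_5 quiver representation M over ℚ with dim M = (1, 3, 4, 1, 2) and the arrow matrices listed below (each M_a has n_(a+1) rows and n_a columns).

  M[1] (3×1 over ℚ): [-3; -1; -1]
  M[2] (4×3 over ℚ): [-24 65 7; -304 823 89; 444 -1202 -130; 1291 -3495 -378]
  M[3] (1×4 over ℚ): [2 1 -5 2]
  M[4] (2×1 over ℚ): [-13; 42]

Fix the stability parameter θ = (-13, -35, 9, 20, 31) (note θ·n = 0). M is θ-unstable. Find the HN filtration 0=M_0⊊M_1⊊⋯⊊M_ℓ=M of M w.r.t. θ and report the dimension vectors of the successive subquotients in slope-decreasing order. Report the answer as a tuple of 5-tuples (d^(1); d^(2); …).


Interval decomposition of M: I[1,2], I[2,3], I[2,5], I[3,3]^2, I[5,5].
HN type (ℓ=5): μ^(1)=31; μ^(2)=20; μ^(3)=9; μ^(4)=-24; μ^(5)=-35

((0, 0, 0, 0, 2); (0, 0, 0, 1, 0); (0, 0, 4, 0, 0); (1, 1, 0, 0, 0); (0, 2, 0, 0, 0))


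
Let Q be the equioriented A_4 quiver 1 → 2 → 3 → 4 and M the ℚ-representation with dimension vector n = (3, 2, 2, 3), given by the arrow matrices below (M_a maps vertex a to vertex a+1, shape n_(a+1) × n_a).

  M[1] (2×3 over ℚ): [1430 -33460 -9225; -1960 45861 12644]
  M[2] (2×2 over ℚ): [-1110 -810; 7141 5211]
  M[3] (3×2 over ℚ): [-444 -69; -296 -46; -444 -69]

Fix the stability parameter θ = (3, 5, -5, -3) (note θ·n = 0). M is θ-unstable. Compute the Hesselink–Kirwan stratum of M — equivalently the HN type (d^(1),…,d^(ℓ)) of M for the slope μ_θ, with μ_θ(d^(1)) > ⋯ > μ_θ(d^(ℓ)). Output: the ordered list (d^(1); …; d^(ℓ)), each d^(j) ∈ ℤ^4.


Interval decomposition of M: I[1,1], I[1,2], I[1,4], I[3,3], I[4,4]^2.
HN type (ℓ=5): μ^(1)=5; μ^(2)=3; μ^(3)=0; μ^(4)=-3; μ^(5)=-5

((0, 1, 0, 0); (2, 0, 0, 0); (1, 1, 1, 1); (0, 0, 0, 2); (0, 0, 1, 0))


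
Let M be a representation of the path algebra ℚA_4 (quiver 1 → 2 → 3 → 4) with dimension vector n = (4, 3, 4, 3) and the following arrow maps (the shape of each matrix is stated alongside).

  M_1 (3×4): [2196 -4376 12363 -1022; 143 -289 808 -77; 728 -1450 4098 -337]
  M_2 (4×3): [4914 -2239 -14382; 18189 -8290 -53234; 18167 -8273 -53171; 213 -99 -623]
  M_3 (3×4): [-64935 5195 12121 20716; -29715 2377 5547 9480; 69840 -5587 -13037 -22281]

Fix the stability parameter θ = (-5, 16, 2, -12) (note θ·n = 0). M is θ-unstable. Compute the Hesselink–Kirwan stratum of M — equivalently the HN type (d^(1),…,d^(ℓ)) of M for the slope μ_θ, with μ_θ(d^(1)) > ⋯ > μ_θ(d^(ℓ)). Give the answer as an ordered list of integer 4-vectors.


Barcode: M ≅ I[1,1], I[1,4]^3, I[3,3]. HN layers by μ_θ (2 steps, strictly decreasing):
  μ^(1)=2; μ^(2)=-5

((0, 3, 4, 3); (4, 0, 0, 0))


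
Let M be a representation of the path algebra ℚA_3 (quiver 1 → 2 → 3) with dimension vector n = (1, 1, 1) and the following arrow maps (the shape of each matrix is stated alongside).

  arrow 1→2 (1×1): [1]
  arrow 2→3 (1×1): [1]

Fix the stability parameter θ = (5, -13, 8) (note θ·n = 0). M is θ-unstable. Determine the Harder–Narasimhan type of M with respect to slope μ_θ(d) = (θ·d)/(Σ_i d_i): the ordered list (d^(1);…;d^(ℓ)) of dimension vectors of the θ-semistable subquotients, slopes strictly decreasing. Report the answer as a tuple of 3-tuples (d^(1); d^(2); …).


Interval decomposition of M: I[1,3].
HN type (ℓ=2): μ^(1)=8; μ^(2)=-4

((0, 0, 1); (1, 1, 0))


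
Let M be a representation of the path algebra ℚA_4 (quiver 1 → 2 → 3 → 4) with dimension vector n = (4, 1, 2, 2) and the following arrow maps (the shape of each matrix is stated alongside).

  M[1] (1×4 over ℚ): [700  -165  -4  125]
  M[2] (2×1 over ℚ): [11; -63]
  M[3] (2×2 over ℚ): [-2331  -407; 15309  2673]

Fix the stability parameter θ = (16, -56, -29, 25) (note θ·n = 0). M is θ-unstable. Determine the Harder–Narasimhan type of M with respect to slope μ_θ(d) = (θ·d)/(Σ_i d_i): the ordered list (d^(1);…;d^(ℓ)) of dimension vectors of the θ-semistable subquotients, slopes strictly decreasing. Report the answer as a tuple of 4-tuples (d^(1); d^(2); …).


Via rank(M_{q-1}∘⋯∘M_p): M ≅ I[1,1]^3, I[1,3], I[3,4], I[4,4].
μ_θ-semistable layers: μ^(1)=25; μ^(2)=16; μ^(3)=-23; μ^(4)=-29

((0, 0, 0, 2); (3, 0, 0, 0); (1, 1, 1, 0); (0, 0, 1, 0))


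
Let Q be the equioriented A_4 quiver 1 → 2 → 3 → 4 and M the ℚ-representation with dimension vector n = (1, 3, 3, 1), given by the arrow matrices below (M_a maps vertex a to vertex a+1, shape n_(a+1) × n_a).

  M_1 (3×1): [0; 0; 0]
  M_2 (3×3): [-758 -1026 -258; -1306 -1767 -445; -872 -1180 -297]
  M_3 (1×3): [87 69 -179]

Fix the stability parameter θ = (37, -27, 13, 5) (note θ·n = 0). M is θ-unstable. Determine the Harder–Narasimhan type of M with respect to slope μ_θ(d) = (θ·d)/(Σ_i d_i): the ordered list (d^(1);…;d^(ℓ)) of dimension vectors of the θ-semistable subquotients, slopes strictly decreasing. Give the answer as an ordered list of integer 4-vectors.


Via rank(M_{q-1}∘⋯∘M_p): M ≅ I[1,1], I[2,3]^2, I[2,4].
μ_θ-semistable layers: μ^(1)=37; μ^(2)=13; μ^(3)=9; μ^(4)=-27

((1, 0, 0, 0); (0, 0, 2, 0); (0, 0, 1, 1); (0, 3, 0, 0))


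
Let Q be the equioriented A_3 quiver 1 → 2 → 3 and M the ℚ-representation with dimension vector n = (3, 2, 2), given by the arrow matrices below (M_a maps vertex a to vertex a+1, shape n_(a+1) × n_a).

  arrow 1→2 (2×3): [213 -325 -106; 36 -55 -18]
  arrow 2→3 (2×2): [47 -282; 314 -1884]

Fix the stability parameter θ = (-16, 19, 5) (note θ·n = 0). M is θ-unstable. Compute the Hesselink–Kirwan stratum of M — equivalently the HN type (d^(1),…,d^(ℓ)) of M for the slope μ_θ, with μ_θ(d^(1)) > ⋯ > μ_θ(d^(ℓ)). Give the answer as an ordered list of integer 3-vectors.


Via rank(M_{q-1}∘⋯∘M_p): M ≅ I[1,1], I[1,2], I[1,3], I[3,3].
μ_θ-semistable layers: μ^(1)=19; μ^(2)=12; μ^(3)=5; μ^(4)=-16

((0, 1, 0); (0, 1, 1); (0, 0, 1); (3, 0, 0))


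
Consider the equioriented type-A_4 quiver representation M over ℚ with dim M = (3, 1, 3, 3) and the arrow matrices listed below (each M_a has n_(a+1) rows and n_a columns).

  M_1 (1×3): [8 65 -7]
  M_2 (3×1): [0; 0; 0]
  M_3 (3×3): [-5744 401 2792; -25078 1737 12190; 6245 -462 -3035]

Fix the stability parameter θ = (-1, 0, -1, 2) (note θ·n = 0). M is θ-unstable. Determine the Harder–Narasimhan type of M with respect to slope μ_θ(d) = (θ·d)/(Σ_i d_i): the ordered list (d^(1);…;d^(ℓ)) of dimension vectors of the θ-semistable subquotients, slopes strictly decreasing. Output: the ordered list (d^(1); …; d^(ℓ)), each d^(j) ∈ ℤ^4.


Interval decomposition of M: I[1,1]^2, I[1,2], I[3,4]^3.
HN type (ℓ=3): μ^(1)=2; μ^(2)=0; μ^(3)=-1

((0, 0, 0, 3); (0, 1, 0, 0); (3, 0, 3, 0))


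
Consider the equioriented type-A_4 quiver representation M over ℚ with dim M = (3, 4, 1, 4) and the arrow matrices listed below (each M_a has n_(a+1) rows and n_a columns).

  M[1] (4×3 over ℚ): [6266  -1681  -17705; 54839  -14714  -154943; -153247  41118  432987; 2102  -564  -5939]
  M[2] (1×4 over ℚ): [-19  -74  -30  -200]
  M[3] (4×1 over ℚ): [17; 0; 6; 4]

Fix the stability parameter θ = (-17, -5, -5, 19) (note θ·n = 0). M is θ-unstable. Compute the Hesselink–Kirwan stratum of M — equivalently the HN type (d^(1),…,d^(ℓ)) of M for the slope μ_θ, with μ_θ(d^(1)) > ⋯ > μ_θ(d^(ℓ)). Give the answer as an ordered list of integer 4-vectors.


Barcode: M ≅ I[1,2]^2, I[1,4], I[2,2], I[4,4]^3. HN layers by μ_θ (3 steps, strictly decreasing):
  μ^(1)=19; μ^(2)=-5; μ^(3)=-17

((0, 0, 0, 4); (0, 4, 1, 0); (3, 0, 0, 0))


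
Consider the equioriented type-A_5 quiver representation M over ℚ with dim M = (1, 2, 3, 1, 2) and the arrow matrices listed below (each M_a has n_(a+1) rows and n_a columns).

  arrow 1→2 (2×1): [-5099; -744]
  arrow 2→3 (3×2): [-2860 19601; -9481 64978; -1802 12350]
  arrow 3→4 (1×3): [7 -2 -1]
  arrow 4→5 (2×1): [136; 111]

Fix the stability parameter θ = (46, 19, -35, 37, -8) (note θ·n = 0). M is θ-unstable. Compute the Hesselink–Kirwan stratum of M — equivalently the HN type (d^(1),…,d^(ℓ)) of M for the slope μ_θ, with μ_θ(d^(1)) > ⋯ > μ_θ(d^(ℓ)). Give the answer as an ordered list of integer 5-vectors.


Interval decomposition of M: I[1,3], I[2,5], I[3,3], I[5,5].
HN type (ℓ=4): μ^(1)=29/2; μ^(2)=10; μ^(3)=-8; μ^(4)=-35

((0, 0, 0, 1, 1); (1, 1, 1, 0, 0); (0, 1, 1, 0, 1); (0, 0, 1, 0, 0))


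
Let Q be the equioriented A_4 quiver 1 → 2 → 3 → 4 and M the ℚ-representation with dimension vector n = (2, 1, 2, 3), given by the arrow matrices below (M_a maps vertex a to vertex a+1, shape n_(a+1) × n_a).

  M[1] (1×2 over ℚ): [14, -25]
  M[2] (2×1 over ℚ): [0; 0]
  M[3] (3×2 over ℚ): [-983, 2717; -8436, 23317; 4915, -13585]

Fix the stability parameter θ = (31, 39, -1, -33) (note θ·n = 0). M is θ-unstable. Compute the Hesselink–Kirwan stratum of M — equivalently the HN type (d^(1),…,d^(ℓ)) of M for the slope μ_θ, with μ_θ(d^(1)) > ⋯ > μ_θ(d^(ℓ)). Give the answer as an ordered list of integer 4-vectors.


Barcode: M ≅ I[1,1], I[1,2], I[3,4]^2, I[4,4]. HN layers by μ_θ (4 steps, strictly decreasing):
  μ^(1)=39; μ^(2)=31; μ^(3)=-17; μ^(4)=-33

((0, 1, 0, 0); (2, 0, 0, 0); (0, 0, 2, 2); (0, 0, 0, 1))


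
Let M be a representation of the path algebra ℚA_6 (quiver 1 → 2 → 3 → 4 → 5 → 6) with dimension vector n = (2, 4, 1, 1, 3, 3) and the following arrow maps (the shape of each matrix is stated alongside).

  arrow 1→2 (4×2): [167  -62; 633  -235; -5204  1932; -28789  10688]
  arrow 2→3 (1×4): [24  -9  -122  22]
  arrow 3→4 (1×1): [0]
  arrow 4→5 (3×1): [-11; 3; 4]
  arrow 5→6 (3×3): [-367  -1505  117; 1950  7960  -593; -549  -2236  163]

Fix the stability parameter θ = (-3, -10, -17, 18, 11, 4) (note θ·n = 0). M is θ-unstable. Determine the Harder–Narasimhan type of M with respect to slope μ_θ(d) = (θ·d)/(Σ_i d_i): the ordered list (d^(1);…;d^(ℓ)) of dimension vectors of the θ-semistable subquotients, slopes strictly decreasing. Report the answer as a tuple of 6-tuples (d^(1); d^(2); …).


Via rank(M_{q-1}∘⋯∘M_p): M ≅ I[1,2], I[1,3], I[2,2]^2, I[4,6], I[5,6]^2.
μ_θ-semistable layers: μ^(1)=11; μ^(2)=15/2; μ^(3)=-13/2; μ^(4)=-10

((0, 0, 0, 1, 1, 1); (0, 0, 0, 0, 2, 2); (1, 1, 0, 0, 0, 0); (1, 3, 1, 0, 0, 0))


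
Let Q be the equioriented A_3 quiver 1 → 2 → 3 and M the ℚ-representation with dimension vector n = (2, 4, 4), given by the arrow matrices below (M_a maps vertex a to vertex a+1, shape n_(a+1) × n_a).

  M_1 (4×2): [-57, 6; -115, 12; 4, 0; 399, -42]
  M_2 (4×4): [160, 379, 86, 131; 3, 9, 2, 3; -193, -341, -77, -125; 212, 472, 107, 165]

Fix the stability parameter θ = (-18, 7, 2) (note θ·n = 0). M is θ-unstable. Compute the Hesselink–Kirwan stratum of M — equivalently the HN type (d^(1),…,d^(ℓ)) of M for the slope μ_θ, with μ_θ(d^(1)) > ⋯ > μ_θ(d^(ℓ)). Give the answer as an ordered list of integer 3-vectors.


Via rank(M_{q-1}∘⋯∘M_p): M ≅ I[1,3]^2, I[2,3]^2.
μ_θ-semistable layers: μ^(1)=9/2; μ^(2)=-18

((0, 4, 4); (2, 0, 0))


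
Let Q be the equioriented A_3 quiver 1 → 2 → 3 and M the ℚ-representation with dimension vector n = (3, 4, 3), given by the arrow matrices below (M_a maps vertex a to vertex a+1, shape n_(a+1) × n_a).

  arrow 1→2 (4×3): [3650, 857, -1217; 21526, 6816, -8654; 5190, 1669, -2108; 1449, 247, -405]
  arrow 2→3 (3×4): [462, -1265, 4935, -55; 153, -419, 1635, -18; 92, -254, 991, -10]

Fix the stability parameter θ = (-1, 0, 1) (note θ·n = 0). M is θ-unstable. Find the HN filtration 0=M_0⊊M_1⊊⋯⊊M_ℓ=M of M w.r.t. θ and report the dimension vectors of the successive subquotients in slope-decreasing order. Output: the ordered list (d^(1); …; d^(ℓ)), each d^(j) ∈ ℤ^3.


Barcode: M ≅ I[1,3]^3, I[2,2]. HN layers by μ_θ (3 steps, strictly decreasing):
  μ^(1)=1; μ^(2)=0; μ^(3)=-1

((0, 0, 3); (0, 4, 0); (3, 0, 0))


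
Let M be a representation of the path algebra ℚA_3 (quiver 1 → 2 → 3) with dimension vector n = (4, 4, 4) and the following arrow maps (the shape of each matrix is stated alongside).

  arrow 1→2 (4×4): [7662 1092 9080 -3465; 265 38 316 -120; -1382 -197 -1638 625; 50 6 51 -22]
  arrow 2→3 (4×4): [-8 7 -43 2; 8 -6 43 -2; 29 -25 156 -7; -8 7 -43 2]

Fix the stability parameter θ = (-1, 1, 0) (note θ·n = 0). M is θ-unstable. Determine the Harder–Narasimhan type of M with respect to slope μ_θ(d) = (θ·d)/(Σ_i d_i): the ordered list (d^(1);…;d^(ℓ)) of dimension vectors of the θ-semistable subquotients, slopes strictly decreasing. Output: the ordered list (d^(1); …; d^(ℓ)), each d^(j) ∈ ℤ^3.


Via rank(M_{q-1}∘⋯∘M_p): M ≅ I[1,2], I[1,3]^3, I[3,3].
μ_θ-semistable layers: μ^(1)=1; μ^(2)=1/2; μ^(3)=0; μ^(4)=-1

((0, 1, 0); (0, 3, 3); (0, 0, 1); (4, 0, 0))


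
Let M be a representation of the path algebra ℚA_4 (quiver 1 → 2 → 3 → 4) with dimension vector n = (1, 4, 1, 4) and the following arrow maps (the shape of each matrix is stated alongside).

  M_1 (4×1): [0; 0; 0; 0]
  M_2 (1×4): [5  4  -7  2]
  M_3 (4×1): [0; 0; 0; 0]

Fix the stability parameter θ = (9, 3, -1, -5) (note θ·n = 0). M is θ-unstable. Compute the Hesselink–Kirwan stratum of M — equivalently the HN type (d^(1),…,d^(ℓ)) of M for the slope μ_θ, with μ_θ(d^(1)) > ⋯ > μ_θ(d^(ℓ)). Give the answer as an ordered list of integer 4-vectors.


Via rank(M_{q-1}∘⋯∘M_p): M ≅ I[1,1], I[2,2]^3, I[2,3], I[4,4]^4.
μ_θ-semistable layers: μ^(1)=9; μ^(2)=3; μ^(3)=1; μ^(4)=-5

((1, 0, 0, 0); (0, 3, 0, 0); (0, 1, 1, 0); (0, 0, 0, 4))


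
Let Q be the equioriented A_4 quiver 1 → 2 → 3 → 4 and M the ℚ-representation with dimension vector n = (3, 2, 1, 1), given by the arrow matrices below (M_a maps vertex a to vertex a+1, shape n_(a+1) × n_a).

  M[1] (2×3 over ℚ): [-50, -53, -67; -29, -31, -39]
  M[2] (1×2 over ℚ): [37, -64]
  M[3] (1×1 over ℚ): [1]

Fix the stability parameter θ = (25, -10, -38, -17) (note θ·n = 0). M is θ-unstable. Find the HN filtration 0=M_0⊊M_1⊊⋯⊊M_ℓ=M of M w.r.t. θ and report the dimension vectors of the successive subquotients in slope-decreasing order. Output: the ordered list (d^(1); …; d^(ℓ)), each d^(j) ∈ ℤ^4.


Barcode: M ≅ I[1,1], I[1,2], I[1,4]. HN layers by μ_θ (3 steps, strictly decreasing):
  μ^(1)=25; μ^(2)=15/2; μ^(3)=-10

((1, 0, 0, 0); (1, 1, 0, 0); (1, 1, 1, 1))


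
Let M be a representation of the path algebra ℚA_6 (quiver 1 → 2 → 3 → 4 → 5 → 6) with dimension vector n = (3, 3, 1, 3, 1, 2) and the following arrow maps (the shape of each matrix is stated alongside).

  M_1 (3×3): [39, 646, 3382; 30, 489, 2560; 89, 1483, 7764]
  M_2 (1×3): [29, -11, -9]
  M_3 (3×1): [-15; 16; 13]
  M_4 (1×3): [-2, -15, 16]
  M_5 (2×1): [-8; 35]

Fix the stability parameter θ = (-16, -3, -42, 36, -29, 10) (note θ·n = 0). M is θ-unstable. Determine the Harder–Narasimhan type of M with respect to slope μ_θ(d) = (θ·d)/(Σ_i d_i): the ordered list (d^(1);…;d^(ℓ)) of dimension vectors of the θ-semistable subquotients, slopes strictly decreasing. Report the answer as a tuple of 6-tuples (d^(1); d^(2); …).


Via rank(M_{q-1}∘⋯∘M_p): M ≅ I[1,2]^2, I[1,6], I[4,4]^2, I[6,6].
μ_θ-semistable layers: μ^(1)=36; μ^(2)=10; μ^(3)=7/2; μ^(4)=-3; μ^(5)=-16; μ^(6)=-61/3

((0, 0, 0, 2, 0, 0); (0, 0, 0, 0, 0, 2); (0, 0, 0, 1, 1, 0); (0, 2, 0, 0, 0, 0); (2, 0, 0, 0, 0, 0); (1, 1, 1, 0, 0, 0))


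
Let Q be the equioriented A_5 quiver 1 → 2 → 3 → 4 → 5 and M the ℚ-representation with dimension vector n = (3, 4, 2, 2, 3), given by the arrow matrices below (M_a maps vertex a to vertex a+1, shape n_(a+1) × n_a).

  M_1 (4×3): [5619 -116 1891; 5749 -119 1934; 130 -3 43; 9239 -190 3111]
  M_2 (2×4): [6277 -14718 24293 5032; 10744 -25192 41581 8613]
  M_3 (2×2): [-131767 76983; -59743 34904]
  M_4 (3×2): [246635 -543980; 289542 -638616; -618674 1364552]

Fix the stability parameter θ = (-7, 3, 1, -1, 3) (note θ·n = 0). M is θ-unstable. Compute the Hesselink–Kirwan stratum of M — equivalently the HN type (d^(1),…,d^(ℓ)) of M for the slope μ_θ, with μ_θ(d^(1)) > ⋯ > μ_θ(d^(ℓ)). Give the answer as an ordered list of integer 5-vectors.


Interval decomposition of M: I[1,2], I[1,4], I[1,5], I[2,2], I[5,5]^2.
HN type (ℓ=3): μ^(1)=3; μ^(2)=1; μ^(3)=-7

((0, 2, 0, 0, 3); (0, 2, 2, 2, 0); (3, 0, 0, 0, 0))


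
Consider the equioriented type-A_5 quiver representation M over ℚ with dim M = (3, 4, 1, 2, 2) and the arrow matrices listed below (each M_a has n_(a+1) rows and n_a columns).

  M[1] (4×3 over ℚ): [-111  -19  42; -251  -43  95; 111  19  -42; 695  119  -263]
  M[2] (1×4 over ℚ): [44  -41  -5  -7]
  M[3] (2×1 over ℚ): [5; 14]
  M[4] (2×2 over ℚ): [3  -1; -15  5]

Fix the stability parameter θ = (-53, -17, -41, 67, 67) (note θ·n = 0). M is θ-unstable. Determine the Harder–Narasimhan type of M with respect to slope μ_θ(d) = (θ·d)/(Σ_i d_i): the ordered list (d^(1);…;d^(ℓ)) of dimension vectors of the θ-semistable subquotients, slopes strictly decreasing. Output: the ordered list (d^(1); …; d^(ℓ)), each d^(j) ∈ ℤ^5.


Interval decomposition of M: I[1,1], I[1,2], I[1,5], I[2,2]^2, I[4,4], I[5,5].
HN type (ℓ=4): μ^(1)=67; μ^(2)=-17; μ^(3)=-29; μ^(4)=-53

((0, 0, 0, 2, 2); (0, 3, 0, 0, 0); (0, 1, 1, 0, 0); (3, 0, 0, 0, 0))


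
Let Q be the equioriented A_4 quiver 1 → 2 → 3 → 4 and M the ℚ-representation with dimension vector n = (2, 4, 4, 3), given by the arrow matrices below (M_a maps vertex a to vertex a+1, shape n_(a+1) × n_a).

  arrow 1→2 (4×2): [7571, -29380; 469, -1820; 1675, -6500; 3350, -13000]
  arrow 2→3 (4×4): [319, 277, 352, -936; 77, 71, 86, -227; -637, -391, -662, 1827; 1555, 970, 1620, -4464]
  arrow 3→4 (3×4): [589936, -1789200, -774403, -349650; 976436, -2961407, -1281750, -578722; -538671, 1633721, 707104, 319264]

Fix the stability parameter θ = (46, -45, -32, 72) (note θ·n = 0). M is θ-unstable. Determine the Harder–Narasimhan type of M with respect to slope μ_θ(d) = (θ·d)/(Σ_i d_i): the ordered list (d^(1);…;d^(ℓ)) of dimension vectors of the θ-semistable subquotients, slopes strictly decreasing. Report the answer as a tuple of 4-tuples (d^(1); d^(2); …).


Interval decomposition of M: I[1,1], I[1,3], I[2,2], I[2,4]^2, I[3,4].
HN type (ℓ=5): μ^(1)=72; μ^(2)=46; μ^(3)=-31/3; μ^(4)=-32; μ^(5)=-45

((0, 0, 0, 3); (1, 0, 0, 0); (1, 1, 1, 0); (0, 0, 3, 0); (0, 3, 0, 0))


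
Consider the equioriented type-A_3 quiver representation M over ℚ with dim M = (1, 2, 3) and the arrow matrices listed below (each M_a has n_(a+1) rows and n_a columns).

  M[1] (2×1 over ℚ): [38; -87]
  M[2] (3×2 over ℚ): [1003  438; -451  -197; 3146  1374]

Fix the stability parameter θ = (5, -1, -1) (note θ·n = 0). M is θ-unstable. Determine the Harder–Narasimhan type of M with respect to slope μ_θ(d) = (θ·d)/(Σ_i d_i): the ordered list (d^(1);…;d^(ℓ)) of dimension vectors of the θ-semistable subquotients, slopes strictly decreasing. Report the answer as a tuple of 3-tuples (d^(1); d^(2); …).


Via rank(M_{q-1}∘⋯∘M_p): M ≅ I[1,3], I[2,3], I[3,3].
μ_θ-semistable layers: μ^(1)=1; μ^(2)=-1

((1, 1, 1); (0, 1, 2))


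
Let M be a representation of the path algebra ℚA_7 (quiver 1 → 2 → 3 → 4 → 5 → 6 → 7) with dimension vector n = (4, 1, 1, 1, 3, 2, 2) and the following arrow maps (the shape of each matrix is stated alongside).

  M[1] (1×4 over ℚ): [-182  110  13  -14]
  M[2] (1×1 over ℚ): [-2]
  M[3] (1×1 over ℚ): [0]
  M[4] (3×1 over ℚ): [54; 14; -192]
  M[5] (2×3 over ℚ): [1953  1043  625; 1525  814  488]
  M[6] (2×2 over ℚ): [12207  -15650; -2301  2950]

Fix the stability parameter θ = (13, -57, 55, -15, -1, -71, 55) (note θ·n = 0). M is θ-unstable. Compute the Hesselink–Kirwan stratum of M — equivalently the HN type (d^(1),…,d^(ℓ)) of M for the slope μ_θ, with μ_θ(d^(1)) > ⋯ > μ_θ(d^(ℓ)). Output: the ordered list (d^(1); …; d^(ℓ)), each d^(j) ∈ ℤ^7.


Via rank(M_{q-1}∘⋯∘M_p): M ≅ I[1,1]^3, I[1,3], I[4,7], I[5,5], I[5,6], I[7,7].
μ_θ-semistable layers: μ^(1)=55; μ^(2)=13; μ^(3)=-1; μ^(4)=-22; μ^(5)=-29; μ^(6)=-36

((0, 0, 1, 0, 0, 0, 2); (3, 0, 0, 0, 0, 0, 0); (0, 0, 0, 0, 1, 0, 0); (1, 1, 0, 0, 0, 0, 0); (0, 0, 0, 1, 1, 1, 0); (0, 0, 0, 0, 1, 1, 0))


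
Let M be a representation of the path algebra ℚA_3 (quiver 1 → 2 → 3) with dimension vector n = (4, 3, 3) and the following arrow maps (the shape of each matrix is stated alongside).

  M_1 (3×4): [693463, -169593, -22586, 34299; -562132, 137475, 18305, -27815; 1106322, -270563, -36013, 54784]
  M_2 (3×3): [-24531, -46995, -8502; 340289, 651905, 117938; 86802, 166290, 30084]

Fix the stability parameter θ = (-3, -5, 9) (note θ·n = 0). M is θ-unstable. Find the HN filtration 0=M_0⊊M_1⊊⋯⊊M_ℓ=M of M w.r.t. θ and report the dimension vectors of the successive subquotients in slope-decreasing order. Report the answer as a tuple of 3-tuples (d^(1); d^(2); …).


Interval decomposition of M: I[1,1], I[1,2]^2, I[1,3], I[3,3]^2.
HN type (ℓ=3): μ^(1)=9; μ^(2)=-3; μ^(3)=-4

((0, 0, 3); (1, 0, 0); (3, 3, 0))


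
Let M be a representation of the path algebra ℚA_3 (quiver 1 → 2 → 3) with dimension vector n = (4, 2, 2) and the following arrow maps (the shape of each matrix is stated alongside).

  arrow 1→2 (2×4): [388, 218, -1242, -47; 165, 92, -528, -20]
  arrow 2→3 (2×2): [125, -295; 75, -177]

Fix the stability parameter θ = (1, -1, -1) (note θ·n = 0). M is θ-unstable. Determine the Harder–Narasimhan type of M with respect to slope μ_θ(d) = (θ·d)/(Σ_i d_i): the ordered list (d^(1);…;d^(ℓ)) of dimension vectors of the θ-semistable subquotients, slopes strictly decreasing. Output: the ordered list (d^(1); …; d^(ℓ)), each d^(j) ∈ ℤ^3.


Interval decomposition of M: I[1,1]^2, I[1,2], I[1,3], I[3,3].
HN type (ℓ=4): μ^(1)=1; μ^(2)=0; μ^(3)=-1/3; μ^(4)=-1

((2, 0, 0); (1, 1, 0); (1, 1, 1); (0, 0, 1))


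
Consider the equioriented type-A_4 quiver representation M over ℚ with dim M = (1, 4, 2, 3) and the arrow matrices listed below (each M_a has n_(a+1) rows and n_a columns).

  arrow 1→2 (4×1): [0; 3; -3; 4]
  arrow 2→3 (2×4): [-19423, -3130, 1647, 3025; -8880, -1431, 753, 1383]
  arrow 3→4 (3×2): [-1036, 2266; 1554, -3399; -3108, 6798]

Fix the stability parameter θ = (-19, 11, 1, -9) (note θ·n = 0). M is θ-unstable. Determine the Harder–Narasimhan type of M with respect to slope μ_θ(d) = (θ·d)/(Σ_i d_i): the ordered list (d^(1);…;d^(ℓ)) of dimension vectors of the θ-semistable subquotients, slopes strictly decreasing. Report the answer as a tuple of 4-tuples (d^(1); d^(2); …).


Barcode: M ≅ I[1,4], I[2,2]^2, I[2,3], I[4,4]^2. HN layers by μ_θ (5 steps, strictly decreasing):
  μ^(1)=11; μ^(2)=6; μ^(3)=1; μ^(4)=-9; μ^(5)=-19

((0, 2, 0, 0); (0, 1, 1, 0); (0, 1, 1, 1); (0, 0, 0, 2); (1, 0, 0, 0))


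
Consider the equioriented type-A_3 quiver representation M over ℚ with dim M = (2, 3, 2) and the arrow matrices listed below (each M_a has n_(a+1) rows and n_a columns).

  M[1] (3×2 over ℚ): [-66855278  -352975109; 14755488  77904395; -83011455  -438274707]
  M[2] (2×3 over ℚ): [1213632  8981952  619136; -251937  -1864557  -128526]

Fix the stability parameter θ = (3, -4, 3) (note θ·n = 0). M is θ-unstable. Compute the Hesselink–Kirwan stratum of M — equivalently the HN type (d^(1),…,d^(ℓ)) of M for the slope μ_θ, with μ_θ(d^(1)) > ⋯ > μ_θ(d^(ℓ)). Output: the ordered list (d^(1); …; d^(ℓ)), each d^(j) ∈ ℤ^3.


Interval decomposition of M: I[1,2]^2, I[2,3], I[3,3].
HN type (ℓ=3): μ^(1)=3; μ^(2)=-1/2; μ^(3)=-4

((0, 0, 2); (2, 2, 0); (0, 1, 0))


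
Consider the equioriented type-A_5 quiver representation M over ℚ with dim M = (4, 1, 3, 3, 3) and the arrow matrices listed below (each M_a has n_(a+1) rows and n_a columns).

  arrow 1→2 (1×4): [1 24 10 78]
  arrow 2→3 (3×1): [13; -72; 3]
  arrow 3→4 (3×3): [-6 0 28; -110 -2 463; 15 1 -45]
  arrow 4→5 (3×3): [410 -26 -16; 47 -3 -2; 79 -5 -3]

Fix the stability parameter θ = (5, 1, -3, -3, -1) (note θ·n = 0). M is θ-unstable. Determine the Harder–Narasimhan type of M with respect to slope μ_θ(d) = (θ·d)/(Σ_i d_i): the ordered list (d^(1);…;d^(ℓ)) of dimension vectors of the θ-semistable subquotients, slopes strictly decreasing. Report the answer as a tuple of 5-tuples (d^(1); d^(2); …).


Barcode: M ≅ I[1,1]^3, I[1,5], I[3,4], I[3,5], I[5,5]. HN layers by μ_θ (4 steps, strictly decreasing):
  μ^(1)=5; μ^(2)=-1/5; μ^(3)=-1; μ^(4)=-3

((3, 0, 0, 0, 0); (1, 1, 1, 1, 1); (0, 0, 0, 0, 2); (0, 0, 2, 2, 0))
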